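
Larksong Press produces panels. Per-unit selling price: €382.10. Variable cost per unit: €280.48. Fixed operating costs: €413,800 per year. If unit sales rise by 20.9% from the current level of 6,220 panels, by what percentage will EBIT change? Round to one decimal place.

Total contribution margin = 6,220 × €101.62 = €632,076.40.
Operating income = contribution − fixed costs = €632,076.40 − €413,800 = €218,276.40.
So DOL = total CM / EBIT = €632,076.40 / €218,276.40 = 2.8958.
So EBIT moves 2.8958 × (+20.9%) = +60.5%.

+60.5%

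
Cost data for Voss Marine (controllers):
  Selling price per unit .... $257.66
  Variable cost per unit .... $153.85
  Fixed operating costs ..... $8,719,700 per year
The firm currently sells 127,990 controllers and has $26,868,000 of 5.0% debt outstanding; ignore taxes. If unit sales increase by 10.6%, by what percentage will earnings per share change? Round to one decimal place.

Contribution at this volume is 127,990 × $103.81 = $13,286,641.90.
EBIT = $13,286,641.90 − $8,719,700 = $4,566,941.90.
Interest = $1,343,400.00, so EBIT − I = $3,223,541.90.
Degree of combined leverage = contribution ÷ (EBIT − I) = $13,286,641.90 ÷ $3,223,541.90 = 4.1218.
EPS therefore changes by 4.1218 × (+10.6%) = +43.7%.

+43.7%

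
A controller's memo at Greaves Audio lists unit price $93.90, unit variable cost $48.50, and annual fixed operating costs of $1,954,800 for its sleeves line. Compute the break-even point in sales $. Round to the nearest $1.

CM per unit = $93.90 − $48.50 = $45.40; CM ratio = $45.40 / $93.90 = 0.4835.
Break-even sales = FC ÷ CM ratio = $1,954,800 × $93.90 / $45.40 = $4,043,078.

$4,043,078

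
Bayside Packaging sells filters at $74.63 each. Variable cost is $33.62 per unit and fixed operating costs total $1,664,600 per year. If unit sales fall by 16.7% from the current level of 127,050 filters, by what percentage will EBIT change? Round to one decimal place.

At 127,050 units, contribution = 127,050 × $41.01 = $5,210,320.50.
EBIT = $5,210,320.50 − $1,664,600 = $3,545,720.50.
Degree of operating leverage = $5,210,320.50 / $3,545,720.50 = 1.4695.
%ΔEBIT = DOL × %ΔSales = 1.4695 × -16.7% = -24.5%.

-24.5%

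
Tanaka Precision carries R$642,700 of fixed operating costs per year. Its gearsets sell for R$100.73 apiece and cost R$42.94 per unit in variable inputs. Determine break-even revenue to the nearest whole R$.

R$1,120,249

CM per unit = R$100.73 − R$42.94 = R$57.79; CM ratio = R$57.79 / R$100.73 = 0.5737.
Break-even revenue = fixed costs × price ÷ CM = R$642,700 × R$100.73 ÷ R$57.79 = R$1,120,249.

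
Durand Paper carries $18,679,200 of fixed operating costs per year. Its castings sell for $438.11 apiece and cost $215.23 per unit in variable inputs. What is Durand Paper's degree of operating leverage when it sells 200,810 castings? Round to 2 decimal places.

1.72

Contribution at this volume is 200,810 × $222.88 = $44,756,532.80.
Operating income = contribution − fixed costs = $44,756,532.80 − $18,679,200 = $26,077,332.80.
Degree of operating leverage = $44,756,532.80 / $26,077,332.80 = 1.7163.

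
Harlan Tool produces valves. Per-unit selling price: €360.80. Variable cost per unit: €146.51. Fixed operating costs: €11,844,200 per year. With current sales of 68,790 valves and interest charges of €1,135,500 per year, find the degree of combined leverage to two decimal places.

Total contribution margin = 68,790 × €214.29 = €14,741,009.10.
EBIT = €14,741,009.10 − €11,844,200 = €2,896,809.10. Interest = €1,135,500.00, so EBIT − I = €1,761,309.10.
DCL = contribution ÷ (EBIT − I) = €14,741,009.10 ÷ €1,761,309.10 = 8.3693.

8.37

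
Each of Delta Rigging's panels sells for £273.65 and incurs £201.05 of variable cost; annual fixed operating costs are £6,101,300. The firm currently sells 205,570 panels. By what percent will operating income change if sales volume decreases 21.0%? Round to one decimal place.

-35.5%

Total contribution margin = 205,570 × £72.60 = £14,924,382.00.
EBIT = £14,924,382.00 − £6,101,300 = £8,823,082.00.
Degree of operating leverage = £14,924,382.00 / £8,823,082.00 = 1.6915.
%ΔEBIT = DOL × %ΔSales = 1.6915 × -21.0% = -35.5%.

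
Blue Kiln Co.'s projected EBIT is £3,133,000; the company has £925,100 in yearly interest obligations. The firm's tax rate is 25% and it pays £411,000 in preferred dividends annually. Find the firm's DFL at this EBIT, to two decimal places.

Interest = £925,100.00.
Preferred dividends grossed up pre-tax: £411,000 / (1 − 0.25) = £548,000.00.
DFL = EBIT ÷ [EBIT − I − D_p/(1−t)] = £3,133,000 ÷ [£3,133,000 − £925,100.00 − £548,000.00] = £3,133,000 ÷ £1,659,900.00 = 1.8875.

1.89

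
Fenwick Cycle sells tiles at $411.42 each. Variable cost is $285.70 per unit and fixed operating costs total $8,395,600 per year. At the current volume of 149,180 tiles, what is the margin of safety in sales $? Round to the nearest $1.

Each unit contributes $411.42 − $285.70 = $125.72. Break-even units = $8,395,600 ÷ $125.72 = 66,780.15; break-even revenue = 66,780.15 × $411.42 = $27,474,687.81.
Actual sales revenue = 149,180 × $411.42 = $61,375,635.60.
Margin of safety = $61,375,635.60 − $27,474,687.81 = $33,900,948.

$33,900,948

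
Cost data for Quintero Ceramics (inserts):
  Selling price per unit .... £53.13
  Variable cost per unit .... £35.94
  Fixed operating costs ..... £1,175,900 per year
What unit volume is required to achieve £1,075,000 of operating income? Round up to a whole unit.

130,943 inserts

Each unit contributes £53.13 − £35.94 = £17.19.
Required volume = (fixed costs + target profit) ÷ CM = (£1,175,900 + £1,075,000) ÷ £17.19 = 130,942.41, so 130,943 inserts.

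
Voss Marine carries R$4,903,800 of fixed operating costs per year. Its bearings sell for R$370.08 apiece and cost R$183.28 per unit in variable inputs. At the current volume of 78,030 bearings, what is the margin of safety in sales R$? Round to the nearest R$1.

Unit CM = price − variable cost = R$370.08 − R$183.28 = R$186.80. Break-even units = R$4,903,800 ÷ R$186.80 = 26,251.61; break-even revenue = 26,251.61 × R$370.08 = R$9,715,194.35.
Actual sales revenue = 78,030 × R$370.08 = R$28,877,342.40.
Margin of safety = R$28,877,342.40 − R$9,715,194.35 = R$19,162,148.

R$19,162,148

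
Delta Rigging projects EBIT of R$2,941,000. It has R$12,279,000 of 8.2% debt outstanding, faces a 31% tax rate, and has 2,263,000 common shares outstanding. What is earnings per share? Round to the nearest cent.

Pre-tax income = R$2,941,000 − R$1,006,878.00 = R$1,934,122.00.
Net income = R$1,934,122.00 × (1 − 0.31) = R$1,334,544.18.
Per share: R$1,334,544.18 / 2,263,000 shares = R$0.59.

R$0.59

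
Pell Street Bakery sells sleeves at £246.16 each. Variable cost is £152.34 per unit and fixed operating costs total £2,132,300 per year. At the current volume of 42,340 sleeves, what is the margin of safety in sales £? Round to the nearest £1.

Unit CM = price − variable cost = £246.16 − £152.34 = £93.82. Break-even units = £2,132,300 ÷ £93.82 = 22,727.56; break-even revenue = 22,727.56 × £246.16 = £5,594,617.01.
Actual sales revenue = 42,340 × £246.16 = £10,422,414.40.
Margin of safety = £10,422,414.40 − £5,594,617.01 = £4,827,797.

£4,827,797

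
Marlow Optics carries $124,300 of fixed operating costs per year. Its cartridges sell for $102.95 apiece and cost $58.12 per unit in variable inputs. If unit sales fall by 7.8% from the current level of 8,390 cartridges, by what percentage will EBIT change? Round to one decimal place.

Contribution at this volume is 8,390 × $44.83 = $376,123.70.
Subtracting fixed costs: EBIT = $376,123.70 − $124,300 = $251,823.70.
So DOL = total CM / EBIT = $376,123.70 / $251,823.70 = 1.4936.
So EBIT moves 1.4936 × (-7.8%) = -11.7%.

-11.7%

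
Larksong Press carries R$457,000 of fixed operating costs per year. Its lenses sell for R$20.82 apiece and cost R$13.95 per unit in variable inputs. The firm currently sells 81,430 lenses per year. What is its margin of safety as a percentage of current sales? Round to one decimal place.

18.3%

Each unit contributes R$20.82 − R$13.95 = R$6.87. Break-even units = R$457,000 ÷ R$6.87 = 66,521.11; break-even revenue = 66,521.11 × R$20.82 = R$1,384,969.43.
Current sales = 81,430 × R$20.82 = R$1,695,372.60.
Margin of safety = (R$1,695,372.60 − R$1,384,969.43) ÷ R$1,695,372.60 = 18.3%.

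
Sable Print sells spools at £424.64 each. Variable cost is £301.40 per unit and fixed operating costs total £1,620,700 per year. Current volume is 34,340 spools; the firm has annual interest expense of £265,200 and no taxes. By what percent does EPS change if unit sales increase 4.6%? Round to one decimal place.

Total contribution margin = 34,340 × £123.24 = £4,232,061.60.
EBIT = £4,232,061.60 − £1,620,700 = £2,611,361.60.
After interest of £265,200.00, pre-tax earnings = £2,346,161.60.
Degree of combined leverage = contribution ÷ (EBIT − I) = £4,232,061.60 ÷ £2,346,161.60 = 1.8038.
%ΔEPS = DCL × %ΔSales = 1.8038 × +4.6% = +8.3%.

+8.3%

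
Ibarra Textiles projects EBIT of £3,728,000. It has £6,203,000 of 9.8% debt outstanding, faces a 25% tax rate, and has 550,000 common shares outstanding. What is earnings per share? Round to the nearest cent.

£4.25

Interest = £607,894.00, so EBT = £3,728,000 − £607,894.00 = £3,120,106.00.
After tax at 25%: net income = £3,120,106.00 × 0.75 = £2,340,079.50.
EPS = £2,340,079.50 ÷ 550,000 = £4.25.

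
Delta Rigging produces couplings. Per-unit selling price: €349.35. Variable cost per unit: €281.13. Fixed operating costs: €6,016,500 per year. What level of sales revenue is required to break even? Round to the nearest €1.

CM per unit = €349.35 − €281.13 = €68.22; CM ratio = €68.22 / €349.35 = 0.1953.
Break-even revenue = fixed costs × price ÷ CM = €6,016,500 × €349.35 ÷ €68.22 = €30,810,089.

€30,810,089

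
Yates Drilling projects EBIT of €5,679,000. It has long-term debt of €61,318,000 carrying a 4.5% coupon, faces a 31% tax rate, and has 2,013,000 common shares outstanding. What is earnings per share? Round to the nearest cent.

Pre-tax income = €5,679,000 − €2,759,310.00 = €2,919,690.00.
Net income = €2,919,690.00 × (1 − 0.31) = €2,014,586.10.
EPS = €2,014,586.10 ÷ 2,013,000 = €1.00.

€1.00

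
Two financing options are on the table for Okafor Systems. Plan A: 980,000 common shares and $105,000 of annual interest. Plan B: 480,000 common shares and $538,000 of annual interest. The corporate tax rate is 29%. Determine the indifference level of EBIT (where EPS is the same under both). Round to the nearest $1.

$953,680

Set EPS_A = EPS_B: (EBIT − $105,000)(1 − 0.29) ÷ 980,000 = (EBIT − $538,000)(1 − 0.29) ÷ 480,000.
Cancelling (1 − t) and cross-multiplying: 480,000·(EBIT − 105,000) = 980,000·(EBIT − 538,000).
EBIT × (980,000 − 480,000) = 538,000 × 980,000 − 105,000 × 480,000 = 476,840,000,000, so EBIT = 476,840,000,000 ÷ 500,000 = 953,680.00.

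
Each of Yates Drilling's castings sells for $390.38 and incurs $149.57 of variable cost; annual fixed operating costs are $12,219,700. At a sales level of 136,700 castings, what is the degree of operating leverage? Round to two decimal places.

Total contribution margin = 136,700 × $240.81 = $32,918,727.00.
Operating income = contribution − fixed costs = $32,918,727.00 − $12,219,700 = $20,699,027.00.
Degree of operating leverage = $32,918,727.00 / $20,699,027.00 = 1.5904.

1.59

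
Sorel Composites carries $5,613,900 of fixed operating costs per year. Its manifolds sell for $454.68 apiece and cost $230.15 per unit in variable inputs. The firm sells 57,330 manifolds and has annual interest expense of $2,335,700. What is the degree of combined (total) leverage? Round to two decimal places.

2.61

Total contribution margin = 57,330 × $224.53 = $12,872,304.90.
EBIT = $12,872,304.90 − $5,613,900 = $7,258,404.90. Interest = $2,335,700.00.
DOL = $12,872,304.90 ÷ $7,258,404.90 = 1.7734; DFL = $7,258,404.90 ÷ $4,922,704.90 = 1.4745.
DCL = DOL × DFL = 1.7734 × 1.4745 = 2.6149.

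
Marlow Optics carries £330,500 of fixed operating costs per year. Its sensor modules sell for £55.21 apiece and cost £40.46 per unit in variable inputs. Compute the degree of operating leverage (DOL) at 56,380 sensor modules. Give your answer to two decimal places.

1.66

At 56,380 units, contribution = 56,380 × £14.75 = £831,605.00.
Operating income = contribution − fixed costs = £831,605.00 − £330,500 = £501,105.00.
So DOL = total CM / EBIT = £831,605.00 / £501,105.00 = 1.6595.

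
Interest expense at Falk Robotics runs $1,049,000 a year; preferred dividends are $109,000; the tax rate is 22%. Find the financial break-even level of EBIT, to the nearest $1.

Preferred dividends are paid after tax, so their pre-tax equivalent is $109,000 ÷ (1 − 0.22) = $139,743.59.
EPS = 0 when EBIT covers interest plus the pre-tax preferred burden: $1,049,000 + $139,743.59 = $1,188,743.59.

$1,188,744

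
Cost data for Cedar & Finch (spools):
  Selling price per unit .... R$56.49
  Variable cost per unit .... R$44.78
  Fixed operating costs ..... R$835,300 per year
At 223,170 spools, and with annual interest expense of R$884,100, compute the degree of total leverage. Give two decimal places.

At 223,170 units, contribution = 223,170 × R$11.71 = R$2,613,320.70.
EBIT = R$2,613,320.70 − R$835,300 = R$1,778,020.70. Interest = R$884,100.00, so EBIT − I = R$893,920.70.
DCL = contribution ÷ (EBIT − I) = R$2,613,320.70 ÷ R$893,920.70 = 2.9234.

2.92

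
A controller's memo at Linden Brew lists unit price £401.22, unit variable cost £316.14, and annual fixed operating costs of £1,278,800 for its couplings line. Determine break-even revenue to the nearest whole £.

£6,030,561

CM per unit = £401.22 − £316.14 = £85.08; CM ratio = £85.08 / £401.22 = 0.2121.
Break-even sales = FC ÷ CM ratio = £1,278,800 × £401.22 / £85.08 = £6,030,561.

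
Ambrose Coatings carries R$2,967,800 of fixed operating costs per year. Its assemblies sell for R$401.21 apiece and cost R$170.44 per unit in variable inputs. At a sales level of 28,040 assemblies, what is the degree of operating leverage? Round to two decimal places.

1.85

Total contribution margin = 28,040 × R$230.77 = R$6,470,790.80.
EBIT = R$6,470,790.80 − R$2,967,800 = R$3,502,990.80.
Degree of operating leverage = R$6,470,790.80 / R$3,502,990.80 = 1.8472.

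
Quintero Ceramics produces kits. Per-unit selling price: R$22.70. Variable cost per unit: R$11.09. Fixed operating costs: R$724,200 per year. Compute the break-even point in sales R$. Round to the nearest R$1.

R$1,415,964

Contribution margin per unit = R$22.70 − R$11.09 = R$11.61, a CM ratio of R$11.61 ÷ R$22.70 = 0.5115.
Break-even revenue = fixed costs × price ÷ CM = R$724,200 × R$22.70 ÷ R$11.61 = R$1,415,964.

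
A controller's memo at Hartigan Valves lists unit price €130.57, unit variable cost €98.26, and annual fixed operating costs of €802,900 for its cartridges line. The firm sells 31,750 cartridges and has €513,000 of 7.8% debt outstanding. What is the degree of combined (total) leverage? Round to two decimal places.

Total contribution margin = 31,750 × €32.31 = €1,025,842.50.
Subtracting fixed costs: EBIT = €1,025,842.50 − €802,900 = €222,942.50. Interest = €40,014.00, so EBIT − I = €182,928.50.
Degree of total leverage = total CM / (EBIT − interest) = €1,025,842.50 / €182,928.50 = 5.6079.

5.61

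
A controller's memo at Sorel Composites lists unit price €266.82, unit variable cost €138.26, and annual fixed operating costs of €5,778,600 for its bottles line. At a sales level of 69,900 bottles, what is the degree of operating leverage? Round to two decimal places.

2.80

At 69,900 units, contribution = 69,900 × €128.56 = €8,986,344.00.
EBIT = €8,986,344.00 − €5,778,600 = €3,207,744.00.
So DOL = total CM / EBIT = €8,986,344.00 / €3,207,744.00 = 2.8015.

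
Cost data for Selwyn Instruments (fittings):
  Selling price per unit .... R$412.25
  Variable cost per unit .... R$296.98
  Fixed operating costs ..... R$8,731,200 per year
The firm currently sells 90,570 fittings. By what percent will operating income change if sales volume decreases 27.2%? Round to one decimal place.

Contribution at this volume is 90,570 × R$115.27 = R$10,440,003.90.
EBIT = R$10,440,003.90 − R$8,731,200 = R$1,708,803.90.
Degree of operating leverage = R$10,440,003.90 / R$1,708,803.90 = 6.1095.
Operating income changes by 6.1095 × -27.2% = -166.2%.

-166.2%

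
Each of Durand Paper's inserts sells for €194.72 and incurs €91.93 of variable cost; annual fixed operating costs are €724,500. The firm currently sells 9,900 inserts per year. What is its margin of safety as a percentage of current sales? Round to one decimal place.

28.8%

Contribution margin per unit = €194.72 − €91.93 = €102.79. Break-even units = €724,500 ÷ €102.79 = 7,048.35; break-even revenue = 7,048.35 × €194.72 = €1,372,454.91.
Current sales = 9,900 × €194.72 = €1,927,728.00.
Margin of safety = (€1,927,728.00 − €1,372,454.91) ÷ €1,927,728.00 = 28.8%.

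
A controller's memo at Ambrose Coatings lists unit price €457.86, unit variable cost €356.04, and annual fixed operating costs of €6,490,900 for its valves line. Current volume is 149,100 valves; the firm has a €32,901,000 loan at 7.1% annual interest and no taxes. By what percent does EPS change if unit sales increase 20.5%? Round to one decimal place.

+49.0%

Contribution at this volume is 149,100 × €101.82 = €15,181,362.00.
Subtracting fixed costs: EBIT = €15,181,362.00 − €6,490,900 = €8,690,462.00.
After interest of €2,335,971.00, pre-tax earnings = €6,354,491.00.
DCL = total CM / (EBIT − I) = €15,181,362.00 / €6,354,491.00 = 2.3891.
%ΔEPS = DCL × %ΔSales = 2.3891 × +20.5% = +49.0%.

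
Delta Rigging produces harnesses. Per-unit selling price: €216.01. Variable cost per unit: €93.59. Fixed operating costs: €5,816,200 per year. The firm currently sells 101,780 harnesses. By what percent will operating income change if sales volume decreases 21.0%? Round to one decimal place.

-39.4%

Total contribution margin = 101,780 × €122.42 = €12,459,907.60.
Operating income = contribution − fixed costs = €12,459,907.60 − €5,816,200 = €6,643,707.60.
So DOL = total CM / EBIT = €12,459,907.60 / €6,643,707.60 = 1.8754.
%ΔEBIT = DOL × %ΔSales = 1.8754 × -21.0% = -39.4%.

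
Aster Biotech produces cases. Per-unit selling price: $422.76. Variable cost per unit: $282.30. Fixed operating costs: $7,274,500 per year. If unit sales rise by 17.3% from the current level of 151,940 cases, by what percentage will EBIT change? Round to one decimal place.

Total contribution margin = 151,940 × $140.46 = $21,341,492.40.
Operating income = contribution − fixed costs = $21,341,492.40 − $7,274,500 = $14,066,992.40.
Degree of operating leverage = $21,341,492.40 / $14,066,992.40 = 1.5171.
So EBIT moves 1.5171 × (+17.3%) = +26.2%.

+26.2%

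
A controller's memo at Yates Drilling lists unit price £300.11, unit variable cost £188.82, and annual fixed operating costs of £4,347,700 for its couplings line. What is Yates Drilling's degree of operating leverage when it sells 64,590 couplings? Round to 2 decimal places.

2.53

Total contribution margin = 64,590 × £111.29 = £7,188,221.10.
Operating income = contribution − fixed costs = £7,188,221.10 − £4,347,700 = £2,840,521.10.
Degree of operating leverage = £7,188,221.10 / £2,840,521.10 = 2.5306.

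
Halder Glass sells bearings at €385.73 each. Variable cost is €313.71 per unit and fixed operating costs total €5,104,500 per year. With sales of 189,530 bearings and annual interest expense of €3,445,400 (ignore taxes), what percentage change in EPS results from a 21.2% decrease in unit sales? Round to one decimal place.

Total contribution margin = 189,530 × €72.02 = €13,649,950.60.
Subtracting fixed costs: EBIT = €13,649,950.60 − €5,104,500 = €8,545,450.60.
After interest of €3,445,400.00, pre-tax earnings = €5,100,050.60.
DCL = total CM / (EBIT − I) = €13,649,950.60 / €5,100,050.60 = 2.6764.
EPS therefore changes by 2.6764 × (-21.2%) = -56.7%.

-56.7%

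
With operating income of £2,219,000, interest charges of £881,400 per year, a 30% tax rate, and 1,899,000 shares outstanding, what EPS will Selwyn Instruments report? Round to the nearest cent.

Interest = £881,400.00, so EBT = £2,219,000 − £881,400.00 = £1,337,600.00.
Net income = £1,337,600.00 × (1 − 0.30) = £936,320.00.
Per share: £936,320.00 / 1,899,000 shares = £0.49.

£0.49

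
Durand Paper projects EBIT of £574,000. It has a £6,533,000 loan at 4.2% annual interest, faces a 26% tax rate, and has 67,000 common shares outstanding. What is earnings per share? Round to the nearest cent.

Pre-tax income = £574,000 − £274,386.00 = £299,614.00.
After tax at 26%: net income = £299,614.00 × 0.74 = £221,714.36.
EPS = £221,714.36 ÷ 67,000 = £3.31.

£3.31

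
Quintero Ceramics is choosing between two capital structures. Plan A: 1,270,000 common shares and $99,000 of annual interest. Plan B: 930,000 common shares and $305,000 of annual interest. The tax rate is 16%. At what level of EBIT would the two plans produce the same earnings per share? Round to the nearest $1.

Set EPS_A = EPS_B: (EBIT − $99,000)(1 − 0.16) ÷ 1,270,000 = (EBIT − $305,000)(1 − 0.16) ÷ 930,000.
The (1 − t) factor cancels: (EBIT − 99,000) × 930,000 = (EBIT − 305,000) × 1,270,000.
Solving, EBIT = (305,000·1,270,000 − 99,000·930,000) / (1,270,000 − 930,000) = 295,280,000,000 / 340,000 = 868,470.59.

$868,471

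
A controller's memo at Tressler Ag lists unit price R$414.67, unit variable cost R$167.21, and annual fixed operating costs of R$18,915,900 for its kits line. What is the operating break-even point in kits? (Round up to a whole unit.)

76,441 kits

Contribution margin per unit = R$414.67 − R$167.21 = R$247.46.
Break-even Q = R$18,915,900 / R$247.46 = 76,440.23 → 76,441 kits.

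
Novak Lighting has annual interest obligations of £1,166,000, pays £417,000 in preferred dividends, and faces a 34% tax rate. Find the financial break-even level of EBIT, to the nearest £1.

£1,797,818

Preferred dividends are paid after tax, so their pre-tax equivalent is £417,000 ÷ (1 − 0.34) = £631,818.18.
Financial break-even EBIT = interest + D_p ÷ (1 − t) = £1,166,000 + £631,818.18 = £1,797,818.18.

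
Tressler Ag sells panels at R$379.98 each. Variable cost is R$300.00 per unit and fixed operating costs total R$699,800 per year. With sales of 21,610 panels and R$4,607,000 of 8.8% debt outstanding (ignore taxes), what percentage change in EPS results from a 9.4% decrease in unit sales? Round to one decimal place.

-26.1%

Contribution at this volume is 21,610 × R$79.98 = R$1,728,367.80.
EBIT = R$1,728,367.80 − R$699,800 = R$1,028,567.80.
After interest of R$405,416.00, pre-tax earnings = R$623,151.80.
DCL = total CM / (EBIT − I) = R$1,728,367.80 / R$623,151.80 = 2.7736.
EPS therefore changes by 2.7736 × (-9.4%) = -26.1%.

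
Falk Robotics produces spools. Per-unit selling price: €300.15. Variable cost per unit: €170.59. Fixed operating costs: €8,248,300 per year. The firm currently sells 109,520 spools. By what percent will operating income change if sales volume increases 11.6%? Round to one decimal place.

+27.7%

At 109,520 units, contribution = 109,520 × €129.56 = €14,189,411.20.
Operating income = contribution − fixed costs = €14,189,411.20 − €8,248,300 = €5,941,111.20.
So DOL = total CM / EBIT = €14,189,411.20 / €5,941,111.20 = 2.3883.
%ΔEBIT = DOL × %ΔSales = 2.3883 × +11.6% = +27.7%.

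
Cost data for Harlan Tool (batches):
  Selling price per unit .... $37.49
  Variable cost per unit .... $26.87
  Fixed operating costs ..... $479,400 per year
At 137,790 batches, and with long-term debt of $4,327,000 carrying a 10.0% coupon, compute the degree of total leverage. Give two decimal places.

2.65

Contribution at this volume is 137,790 × $10.62 = $1,463,329.80.
Subtracting fixed costs: EBIT = $1,463,329.80 − $479,400 = $983,929.80. Interest = $432,700.00.
DOL = $1,463,329.80 ÷ $983,929.80 = 1.4872; DFL = $983,929.80 ÷ $551,229.80 = 1.7850.
Combined leverage = 1.4872 × 1.7850 = 2.6547.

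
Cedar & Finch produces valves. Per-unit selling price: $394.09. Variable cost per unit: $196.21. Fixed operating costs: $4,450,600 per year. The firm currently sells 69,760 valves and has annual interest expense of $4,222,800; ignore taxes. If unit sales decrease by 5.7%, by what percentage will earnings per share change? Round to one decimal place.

-15.3%

Contribution at this volume is 69,760 × $197.88 = $13,804,108.80.
Operating income = contribution − fixed costs = $13,804,108.80 − $4,450,600 = $9,353,508.80.
Interest = $4,222,800.00, so EBIT − I = $5,130,708.80.
DCL = total CM / (EBIT − I) = $13,804,108.80 / $5,130,708.80 = 2.6905.
EPS therefore changes by 2.6905 × (-5.7%) = -15.3%.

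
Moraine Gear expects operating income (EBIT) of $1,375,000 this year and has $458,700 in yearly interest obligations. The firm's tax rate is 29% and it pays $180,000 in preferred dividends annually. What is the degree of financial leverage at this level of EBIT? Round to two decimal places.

Interest = $458,700.00.
Preferred dividends grossed up pre-tax: $180,000 / (1 − 0.29) = $253,521.13.
DFL = EBIT ÷ [EBIT − I − D_p/(1−t)] = $1,375,000 ÷ [$1,375,000 − $458,700.00 − $253,521.13] = $1,375,000 ÷ $662,778.87 = 2.0746.

2.07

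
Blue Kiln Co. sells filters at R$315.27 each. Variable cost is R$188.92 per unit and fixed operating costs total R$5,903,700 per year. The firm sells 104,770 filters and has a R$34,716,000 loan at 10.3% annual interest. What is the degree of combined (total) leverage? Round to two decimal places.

3.52

Total contribution margin = 104,770 × R$126.35 = R$13,237,689.50.
EBIT = R$13,237,689.50 − R$5,903,700 = R$7,333,989.50. Interest = R$3,575,748.00.
DOL = R$13,237,689.50 ÷ R$7,333,989.50 = 1.8050; DFL = R$7,333,989.50 ÷ R$3,758,241.50 = 1.9514.
Combined leverage = 1.8050 × 1.9514 = 3.5223.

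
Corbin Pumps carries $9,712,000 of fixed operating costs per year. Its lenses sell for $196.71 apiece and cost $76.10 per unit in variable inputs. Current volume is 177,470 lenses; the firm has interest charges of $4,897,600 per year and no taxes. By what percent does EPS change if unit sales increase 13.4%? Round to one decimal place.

Total contribution margin = 177,470 × $120.61 = $21,404,656.70.
Operating income = contribution − fixed costs = $21,404,656.70 − $9,712,000 = $11,692,656.70.
After interest of $4,897,600.00, pre-tax earnings = $6,795,056.70.
Degree of combined leverage = contribution ÷ (EBIT − I) = $21,404,656.70 ÷ $6,795,056.70 = 3.1500.
EPS therefore changes by 3.1500 × (+13.4%) = +42.2%.

+42.2%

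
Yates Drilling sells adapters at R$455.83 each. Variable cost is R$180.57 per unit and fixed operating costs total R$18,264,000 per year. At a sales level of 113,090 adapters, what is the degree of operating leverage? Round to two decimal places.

Contribution at this volume is 113,090 × R$275.26 = R$31,129,153.40.
Operating income = contribution − fixed costs = R$31,129,153.40 − R$18,264,000 = R$12,865,153.40.
DOL = contribution ÷ EBIT = R$31,129,153.40 ÷ R$12,865,153.40 = 2.4196.

2.42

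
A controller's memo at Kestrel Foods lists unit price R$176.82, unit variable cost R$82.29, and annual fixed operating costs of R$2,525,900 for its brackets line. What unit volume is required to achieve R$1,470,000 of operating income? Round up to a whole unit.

Contribution margin per unit = R$176.82 − R$82.29 = R$94.53.
Required volume = (fixed costs + target profit) ÷ CM = (R$2,525,900 + R$1,470,000) ÷ R$94.53 = 42,271.24, so 42,272 brackets.

42,272 brackets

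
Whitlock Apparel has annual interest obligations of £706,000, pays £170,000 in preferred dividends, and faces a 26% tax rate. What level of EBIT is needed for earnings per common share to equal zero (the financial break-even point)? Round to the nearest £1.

Preferred dividends are paid after tax, so their pre-tax equivalent is £170,000 ÷ (1 − 0.26) = £229,729.73.
EPS = 0 when EBIT covers interest plus the pre-tax preferred burden: £706,000 + £229,729.73 = £935,729.73.

£935,730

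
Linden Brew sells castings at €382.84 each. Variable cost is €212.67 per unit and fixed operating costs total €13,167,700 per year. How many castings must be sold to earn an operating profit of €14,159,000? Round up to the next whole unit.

Unit CM = price − variable cost = €382.84 − €212.67 = €170.17.
Units = (FC + target) / CM = (€13,167,700 + €14,159,000) / €170.17 = 160,584.71, so 160,585 castings.

160,585 castings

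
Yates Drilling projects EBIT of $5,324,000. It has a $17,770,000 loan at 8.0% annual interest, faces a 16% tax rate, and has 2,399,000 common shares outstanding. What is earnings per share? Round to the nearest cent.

Pre-tax income = $5,324,000 − $1,421,600.00 = $3,902,400.00.
Net income = $3,902,400.00 × (1 − 0.16) = $3,278,016.00.
EPS = $3,278,016.00 ÷ 2,399,000 = $1.37.

$1.37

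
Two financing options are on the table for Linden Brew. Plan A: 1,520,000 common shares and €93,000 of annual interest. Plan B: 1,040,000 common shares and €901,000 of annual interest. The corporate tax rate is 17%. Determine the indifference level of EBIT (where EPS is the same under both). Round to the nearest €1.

Set EPS_A = EPS_B: (EBIT − €93,000)(1 − 0.17) ÷ 1,520,000 = (EBIT − €901,000)(1 − 0.17) ÷ 1,040,000.
The (1 − t) factor cancels: (EBIT − 93,000) × 1,040,000 = (EBIT − 901,000) × 1,520,000.
Solving, EBIT = (901,000·1,520,000 − 93,000·1,040,000) / (1,520,000 − 1,040,000) = 1,272,800,000,000 / 480,000 = 2,651,666.67.

€2,651,667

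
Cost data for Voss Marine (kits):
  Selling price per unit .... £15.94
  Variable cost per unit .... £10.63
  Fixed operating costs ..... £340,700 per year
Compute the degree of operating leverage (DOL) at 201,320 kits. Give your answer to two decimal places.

1.47

At 201,320 units, contribution = 201,320 × £5.31 = £1,069,009.20.
Subtracting fixed costs: EBIT = £1,069,009.20 − £340,700 = £728,309.20.
So DOL = total CM / EBIT = £1,069,009.20 / £728,309.20 = 1.4678.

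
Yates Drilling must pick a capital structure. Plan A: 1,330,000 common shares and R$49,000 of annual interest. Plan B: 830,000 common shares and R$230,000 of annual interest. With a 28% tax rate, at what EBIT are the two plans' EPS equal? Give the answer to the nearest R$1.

Set EPS_A = EPS_B: (EBIT − R$49,000)(1 − 0.28) ÷ 1,330,000 = (EBIT − R$230,000)(1 − 0.28) ÷ 830,000.
The (1 − t) factor cancels: (EBIT − 49,000) × 830,000 = (EBIT − 230,000) × 1,330,000.
Solving, EBIT = (230,000·1,330,000 − 49,000·830,000) / (1,330,000 − 830,000) = 265,230,000,000 / 500,000 = 530,460.00.

R$530,460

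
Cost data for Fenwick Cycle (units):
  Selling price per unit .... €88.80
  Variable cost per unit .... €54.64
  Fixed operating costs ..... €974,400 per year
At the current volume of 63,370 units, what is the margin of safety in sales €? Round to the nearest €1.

€3,094,272

Each unit contributes €88.80 − €54.64 = €34.16. Break-even units = €974,400 ÷ €34.16 = 28,524.59; break-even revenue = 28,524.59 × €88.80 = €2,532,983.61.
Current sales = 63,370 × €88.80 = €5,627,256.00.
Margin of safety = €5,627,256.00 − €2,532,983.61 = €3,094,272.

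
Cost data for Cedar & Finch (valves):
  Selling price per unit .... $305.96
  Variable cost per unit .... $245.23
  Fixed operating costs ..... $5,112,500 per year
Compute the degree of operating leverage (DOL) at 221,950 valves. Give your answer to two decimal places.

Contribution at this volume is 221,950 × $60.73 = $13,479,023.50.
Operating income = contribution − fixed costs = $13,479,023.50 − $5,112,500 = $8,366,523.50.
Degree of operating leverage = $13,479,023.50 / $8,366,523.50 = 1.6111.

1.61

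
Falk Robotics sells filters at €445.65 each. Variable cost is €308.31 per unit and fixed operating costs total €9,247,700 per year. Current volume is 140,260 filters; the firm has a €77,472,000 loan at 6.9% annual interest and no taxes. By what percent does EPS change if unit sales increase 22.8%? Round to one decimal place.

At 140,260 units, contribution = 140,260 × €137.34 = €19,263,308.40.
EBIT = €19,263,308.40 − €9,247,700 = €10,015,608.40.
Interest = €5,345,568.00, so EBIT − I = €4,670,040.40.
Degree of combined leverage = contribution ÷ (EBIT − I) = €19,263,308.40 ÷ €4,670,040.40 = 4.1249.
%ΔEPS = DCL × %ΔSales = 4.1249 × +22.8% = +94.0%.

+94.0%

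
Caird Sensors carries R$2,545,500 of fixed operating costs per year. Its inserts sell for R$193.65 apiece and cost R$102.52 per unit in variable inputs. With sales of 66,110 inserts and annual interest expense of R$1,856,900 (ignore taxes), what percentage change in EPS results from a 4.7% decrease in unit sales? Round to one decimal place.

At 66,110 units, contribution = 66,110 × R$91.13 = R$6,024,604.30.
Operating income = contribution − fixed costs = R$6,024,604.30 − R$2,545,500 = R$3,479,104.30.
Interest = R$1,856,900.00, so EBIT − I = R$1,622,204.30.
DCL = total CM / (EBIT − I) = R$6,024,604.30 / R$1,622,204.30 = 3.7138.
%ΔEPS = DCL × %ΔSales = 3.7138 × -4.7% = -17.5%.

-17.5%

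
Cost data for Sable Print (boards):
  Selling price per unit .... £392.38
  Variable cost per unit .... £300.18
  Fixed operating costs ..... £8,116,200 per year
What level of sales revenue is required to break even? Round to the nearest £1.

£34,540,505

Contribution margin per unit = £392.38 − £300.18 = £92.20, a CM ratio of £92.20 ÷ £392.38 = 0.2350.
Break-even revenue = fixed costs × price ÷ CM = £8,116,200 × £392.38 ÷ £92.20 = £34,540,505.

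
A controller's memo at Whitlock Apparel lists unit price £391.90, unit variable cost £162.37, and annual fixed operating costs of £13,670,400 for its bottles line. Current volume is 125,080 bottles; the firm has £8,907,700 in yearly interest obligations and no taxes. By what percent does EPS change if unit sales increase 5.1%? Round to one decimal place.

+23.9%

At 125,080 units, contribution = 125,080 × £229.53 = £28,709,612.40.
EBIT = £28,709,612.40 − £13,670,400 = £15,039,212.40.
Interest = £8,907,700.00, so EBIT − I = £6,131,512.40.
Degree of combined leverage = contribution ÷ (EBIT − I) = £28,709,612.40 ÷ £6,131,512.40 = 4.6823.
%ΔEPS = DCL × %ΔSales = 4.6823 × +5.1% = +23.9%.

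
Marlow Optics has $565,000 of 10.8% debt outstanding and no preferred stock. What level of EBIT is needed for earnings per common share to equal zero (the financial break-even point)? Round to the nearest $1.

$61,020

Annual interest = 10.8% × $565,000 = $61,020.00.
Without preferred stock the financial break-even is simply EBIT = interest = $61,020.00.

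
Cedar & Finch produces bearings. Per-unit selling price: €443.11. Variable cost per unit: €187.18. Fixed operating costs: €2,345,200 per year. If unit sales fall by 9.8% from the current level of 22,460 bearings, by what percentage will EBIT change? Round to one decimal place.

At 22,460 units, contribution = 22,460 × €255.93 = €5,748,187.80.
Subtracting fixed costs: EBIT = €5,748,187.80 − €2,345,200 = €3,402,987.80.
So DOL = total CM / EBIT = €5,748,187.80 / €3,402,987.80 = 1.6892.
%ΔEBIT = DOL × %ΔSales = 1.6892 × -9.8% = -16.6%.

-16.6%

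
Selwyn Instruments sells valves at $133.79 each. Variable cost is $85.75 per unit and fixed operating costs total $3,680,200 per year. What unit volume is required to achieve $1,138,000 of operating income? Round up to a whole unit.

Contribution margin per unit = $133.79 − $85.75 = $48.04.
Units = (FC + target) / CM = ($3,680,200 + $1,138,000) / $48.04 = 100,295.59, so 100,296 valves.

100,296 valves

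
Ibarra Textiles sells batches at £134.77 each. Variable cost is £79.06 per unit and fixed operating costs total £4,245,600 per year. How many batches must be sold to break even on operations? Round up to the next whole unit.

Each unit contributes £134.77 − £79.06 = £55.71.
Units to break even: £4,245,600 ÷ £55.71 = 76,208.94, rounded up to 76,209.

76,209 batches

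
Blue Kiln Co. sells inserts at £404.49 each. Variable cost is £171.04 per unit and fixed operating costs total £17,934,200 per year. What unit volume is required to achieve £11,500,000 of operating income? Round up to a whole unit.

Unit CM = price − variable cost = £404.49 − £171.04 = £233.45.
Units = (FC + target) / CM = (£17,934,200 + £11,500,000) / £233.45 = 126,083.53, so 126,084 inserts.

126,084 inserts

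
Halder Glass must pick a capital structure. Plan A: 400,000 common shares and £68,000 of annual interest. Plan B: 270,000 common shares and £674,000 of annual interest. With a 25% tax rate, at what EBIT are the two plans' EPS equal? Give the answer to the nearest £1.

£1,932,615

At indifference, (EBIT − 68,000)(1 − t)/400,000 = (EBIT − 674,000)(1 − t)/270,000.
Cancelling (1 − t) and cross-multiplying: 270,000·(EBIT − 68,000) = 400,000·(EBIT − 674,000).
EBIT × (400,000 − 270,000) = 674,000 × 400,000 − 68,000 × 270,000 = 251,240,000,000, so EBIT = 251,240,000,000 ÷ 130,000 = 1,932,615.38.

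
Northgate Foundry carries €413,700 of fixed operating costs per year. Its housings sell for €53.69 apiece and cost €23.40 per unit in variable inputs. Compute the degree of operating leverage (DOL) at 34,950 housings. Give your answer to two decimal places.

1.64

Contribution at this volume is 34,950 × €30.29 = €1,058,635.50.
Subtracting fixed costs: EBIT = €1,058,635.50 − €413,700 = €644,935.50.
Degree of operating leverage = €1,058,635.50 / €644,935.50 = 1.6415.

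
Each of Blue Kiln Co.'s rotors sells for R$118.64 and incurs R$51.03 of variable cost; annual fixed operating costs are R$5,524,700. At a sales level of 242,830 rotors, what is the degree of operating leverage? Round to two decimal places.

1.51

Contribution at this volume is 242,830 × R$67.61 = R$16,417,736.30.
EBIT = R$16,417,736.30 − R$5,524,700 = R$10,893,036.30.
Degree of operating leverage = R$16,417,736.30 / R$10,893,036.30 = 1.5072.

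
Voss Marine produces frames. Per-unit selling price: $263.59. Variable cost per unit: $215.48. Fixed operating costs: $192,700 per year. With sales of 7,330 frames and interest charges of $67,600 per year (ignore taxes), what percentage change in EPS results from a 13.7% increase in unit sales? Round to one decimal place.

+52.3%

Contribution at this volume is 7,330 × $48.11 = $352,646.30.
Subtracting fixed costs: EBIT = $352,646.30 − $192,700 = $159,946.30.
Interest = $67,600.00, so EBIT − I = $92,346.30.
Degree of combined leverage = contribution ÷ (EBIT − I) = $352,646.30 ÷ $92,346.30 = 3.8187.
EPS therefore changes by 3.8187 × (+13.7%) = +52.3%.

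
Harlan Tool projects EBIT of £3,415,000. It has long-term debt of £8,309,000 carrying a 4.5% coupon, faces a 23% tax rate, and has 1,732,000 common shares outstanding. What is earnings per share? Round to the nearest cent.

£1.35

Interest = £373,905.00, so EBT = £3,415,000 − £373,905.00 = £3,041,095.00.
After tax at 23%: net income = £3,041,095.00 × 0.77 = £2,341,643.15.
Per share: £2,341,643.15 / 1,732,000 shares = £1.35.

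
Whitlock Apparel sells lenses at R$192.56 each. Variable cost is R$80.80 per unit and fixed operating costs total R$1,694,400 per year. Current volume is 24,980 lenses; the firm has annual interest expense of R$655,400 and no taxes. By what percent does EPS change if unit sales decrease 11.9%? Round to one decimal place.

-75.2%

At 24,980 units, contribution = 24,980 × R$111.76 = R$2,791,764.80.
Operating income = contribution − fixed costs = R$2,791,764.80 − R$1,694,400 = R$1,097,364.80.
After interest of R$655,400.00, pre-tax earnings = R$441,964.80.
DCL = total CM / (EBIT − I) = R$2,791,764.80 / R$441,964.80 = 6.3167.
%ΔEPS = DCL × %ΔSales = 6.3167 × -11.9% = -75.2%.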